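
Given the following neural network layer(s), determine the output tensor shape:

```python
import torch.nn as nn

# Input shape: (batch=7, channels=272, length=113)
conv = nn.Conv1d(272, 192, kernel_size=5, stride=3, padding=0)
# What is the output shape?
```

Input: (7, 272, 113) -> Output: (7, 192, 37)

Answer: (7, 192, 37)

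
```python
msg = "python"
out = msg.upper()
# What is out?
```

Trace:
`msg = "python"` → msg = 'python'
`out = msg.upper()` → out = 'PYTHON'
So out = 'PYTHON'

Answer: 'PYTHON'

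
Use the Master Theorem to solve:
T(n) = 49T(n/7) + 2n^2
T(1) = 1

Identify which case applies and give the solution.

a=49, b=7, f(n)=2n^2. log_7(49) = 2. Since c=2 = 2, Case 2 applies: T(n) = Θ(n^log_b(a) · log n) = O(n^2 log n).

Answer: O(n^2 log n) - Case 2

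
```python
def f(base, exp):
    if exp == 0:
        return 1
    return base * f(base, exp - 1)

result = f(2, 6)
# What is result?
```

f(2, 6) = 2 * 2 * 2 * 2 * 2 * 2 = 64

Answer: 64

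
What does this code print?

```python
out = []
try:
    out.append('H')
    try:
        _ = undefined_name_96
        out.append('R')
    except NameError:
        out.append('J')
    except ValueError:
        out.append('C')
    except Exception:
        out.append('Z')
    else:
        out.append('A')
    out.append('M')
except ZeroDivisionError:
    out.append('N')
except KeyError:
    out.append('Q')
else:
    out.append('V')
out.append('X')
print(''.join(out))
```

Execution trace: 'H' (try body) → 'J' (inner except NameError) → 'M' (try body, no exception) → 'V' (else) → 'X' (after the try/except). Output: HJMVX

Answer: HJMVX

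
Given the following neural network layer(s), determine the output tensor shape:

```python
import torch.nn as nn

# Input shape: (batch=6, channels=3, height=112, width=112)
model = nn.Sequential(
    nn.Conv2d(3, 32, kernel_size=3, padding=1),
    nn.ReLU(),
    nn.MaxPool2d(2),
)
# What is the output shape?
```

Input: (6, 3, 112, 112) -> after Conv2d: (6, 32, 112, 112) -> after ReLU: (6, 32, 112, 112) -> Output: (6, 32, 56, 56)

Answer: (6, 32, 56, 56)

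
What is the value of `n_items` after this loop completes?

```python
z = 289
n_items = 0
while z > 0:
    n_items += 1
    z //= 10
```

Count digits by repeated division by 10
`n_items` takes the values: 0 → 1 → 2 → 3

Answer: 3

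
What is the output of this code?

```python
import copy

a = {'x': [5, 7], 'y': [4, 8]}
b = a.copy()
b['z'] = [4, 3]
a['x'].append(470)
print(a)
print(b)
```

Key concept: shallow copy of dict with mutable values.
Step by step:
`a = {'x': [5, 7], 'y': [4, 8]}` → a = {'x': [5, 7], 'y': [4, 8]}
`b = a.copy()` → b = {'x': [5, 7], 'y': [4, 8]}
`b['z'] = [4, 3]` → b = {'x': [5, 7], 'y': [4, 8], 'z': [4, 3]}
`a['x'].append(470)` → a = {'x': [5, 7, 470], 'y': [4, 8]}; b = {'x': [5, 7, 470], 'y': [4, 8], 'z': [4, 3]}
`print(a)` → prints {'x': [5, 7, 470], 'y': [4, 8]}
`print(b)` → prints {'x': [5, 7, 470], 'y': [4, 8], 'z': [4, 3]}

Answer:
{'x': [5, 7, 470], 'y': [4, 8]}
{'x': [5, 7, 470], 'y': [4, 8], 'z': [4, 3]}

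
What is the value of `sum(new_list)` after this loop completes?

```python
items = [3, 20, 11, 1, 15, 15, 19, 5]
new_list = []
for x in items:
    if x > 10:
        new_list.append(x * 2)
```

Sum of doubled values > 10
`new_list` takes the values: [] → [40] → [40, 22] → [40, 22, 30] → [40, 22, 30, 30] → [40, 22, 30, 30, 38]
So `sum(new_list)` = 160

Answer: 160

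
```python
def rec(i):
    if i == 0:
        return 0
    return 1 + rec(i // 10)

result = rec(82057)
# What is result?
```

Count of digits of 82057: 5

Answer: 5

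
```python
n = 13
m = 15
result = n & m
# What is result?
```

Trace:
`n = 13` → n = 13
`m = 15` → m = 15
`result = n & m` → result = 13
So result = 13

Answer: 13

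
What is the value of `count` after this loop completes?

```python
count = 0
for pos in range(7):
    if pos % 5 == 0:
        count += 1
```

Count numbers divisible by 5 in range(7)
`count` takes the values: 0 → 1 → 2

Answer: 2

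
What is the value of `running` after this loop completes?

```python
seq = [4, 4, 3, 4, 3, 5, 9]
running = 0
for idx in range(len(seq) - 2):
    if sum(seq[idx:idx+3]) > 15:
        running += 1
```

Count windows with sum > 15
`running` takes the values: 0 → 1

Answer: 1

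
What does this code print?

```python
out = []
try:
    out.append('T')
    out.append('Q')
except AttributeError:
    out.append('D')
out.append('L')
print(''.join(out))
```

Execution trace: 'T' (try body) → 'Q' (try body, no exception) → 'L' (after the try/except). Output: TQL

Answer: TQL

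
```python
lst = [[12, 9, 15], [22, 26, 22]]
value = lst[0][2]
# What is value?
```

Trace:
`lst = [[12, 9, 15], [22, 26, 22]]` → lst = [[12, 9, 15], [22, 26, 22]]
`value = lst[0][2]` → value = 15
So value = 15

Answer: 15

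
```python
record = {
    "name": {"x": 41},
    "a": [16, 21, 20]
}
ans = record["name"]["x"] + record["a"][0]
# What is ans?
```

Trace:
`record = { ...` → record = {'name': {'x': 41}, 'a': [16, 21, 20]}
`ans = record["name"]["x"] + record["a"][0]` → ans = 57
So ans = 57

Answer: 57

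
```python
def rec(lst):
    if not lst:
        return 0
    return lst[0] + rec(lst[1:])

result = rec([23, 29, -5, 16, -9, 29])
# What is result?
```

23 + 29 + (-5) + 16 + (-9) + 29 + 0 = 83

Answer: 83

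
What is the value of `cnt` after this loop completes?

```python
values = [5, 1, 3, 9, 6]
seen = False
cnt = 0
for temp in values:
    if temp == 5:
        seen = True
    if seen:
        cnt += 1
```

Count elements after first 5 in [5, 1, 3, 9, 6]
`cnt` takes the values: 0 → 1 → 2 → 3 → 4 → 5

Answer: 5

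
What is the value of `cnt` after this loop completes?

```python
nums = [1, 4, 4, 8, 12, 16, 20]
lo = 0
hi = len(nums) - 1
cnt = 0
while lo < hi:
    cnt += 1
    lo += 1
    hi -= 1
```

Iterations until pointers meet (list length 7)
`cnt` takes the values: 0 → 1 → 2 → 3

Answer: 3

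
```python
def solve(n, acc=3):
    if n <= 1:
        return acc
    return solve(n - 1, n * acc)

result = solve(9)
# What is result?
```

Accumulator trace (n, acc): (9, 3) -> (8, 27) -> (7, 216) -> (6, 1512) -> (5, 9072) -> (4, 45360) -> (3, 181440) -> (2, 544320) -> (1, 1088640) -> return 1088640

Answer: 1088640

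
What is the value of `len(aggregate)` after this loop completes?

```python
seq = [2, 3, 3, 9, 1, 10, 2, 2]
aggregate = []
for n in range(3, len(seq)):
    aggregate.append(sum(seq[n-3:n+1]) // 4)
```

Number of 4-element averages
`aggregate` takes the values: [] → [4] → [4, 4] → [4, 4, 5] → [4, 4, 5, 5] → [4, 4, 5, 5, 3]
So `len(aggregate)` = 5

Answer: 5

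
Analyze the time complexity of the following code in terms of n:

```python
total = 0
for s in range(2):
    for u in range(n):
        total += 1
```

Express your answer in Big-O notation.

Each loop level contributes: 1 × n. Multiplying the contributions gives O(n).

Answer: O(n)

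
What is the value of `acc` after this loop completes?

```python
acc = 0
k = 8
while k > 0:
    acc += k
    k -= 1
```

Sum 8 down to 1
`acc` takes the values: 0 → 8 → 15 → 21 → 26 → 30 → 33 → 35 → 36

Answer: 36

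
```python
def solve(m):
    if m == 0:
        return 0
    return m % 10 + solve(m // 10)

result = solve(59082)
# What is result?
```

Sum of digits of 59082: 2 + 8 + 0 + 9 + 5 = 24

Answer: 24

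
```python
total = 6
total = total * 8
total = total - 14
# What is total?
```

Trace:
`total = 6` → total = 6
`total = total * 8` → total = 48
`total = total - 14` → total = 34
So total = 34

Answer: 34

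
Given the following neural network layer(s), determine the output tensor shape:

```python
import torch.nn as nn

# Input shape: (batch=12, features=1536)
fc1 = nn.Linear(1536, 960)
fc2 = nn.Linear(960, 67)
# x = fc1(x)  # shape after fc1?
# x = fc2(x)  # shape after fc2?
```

Input: (12, 1536) -> after fc1: (12, 960) -> Output: (12, 67)

Answer: (12, 67)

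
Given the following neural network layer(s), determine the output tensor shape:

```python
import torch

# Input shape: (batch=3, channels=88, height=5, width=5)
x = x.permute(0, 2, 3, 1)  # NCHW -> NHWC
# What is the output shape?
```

Input: (3, 88, 5, 5) -> Output: (3, 5, 5, 88)

Answer: (3, 5, 5, 88)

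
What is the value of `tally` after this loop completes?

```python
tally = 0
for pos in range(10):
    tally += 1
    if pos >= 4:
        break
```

Loop breaks when pos reaches 4, tally is 5
`tally` takes the values: 0 → 1 → 2 → 3 → 4 → 5

Answer: 5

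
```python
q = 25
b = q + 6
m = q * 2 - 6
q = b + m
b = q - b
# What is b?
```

Trace:
`q = 25` → q = 25
`b = q + 6` → b = 31
`m = q * 2 - 6` → m = 44
`q = b + m` → q = 75
`b = q - b` → b = 44
So b = 44

Answer: 44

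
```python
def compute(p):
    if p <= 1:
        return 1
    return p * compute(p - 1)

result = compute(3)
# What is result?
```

compute(3) = 3 * 2 * 1 = 6

Answer: 6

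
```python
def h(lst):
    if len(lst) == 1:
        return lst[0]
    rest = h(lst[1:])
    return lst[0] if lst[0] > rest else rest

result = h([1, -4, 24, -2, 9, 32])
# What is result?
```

Recursive max over [1, -4, 24, -2, 9, 32] = 32

Answer: 32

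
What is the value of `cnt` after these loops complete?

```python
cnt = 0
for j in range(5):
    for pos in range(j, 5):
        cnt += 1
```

Upper triangle: 5 + 4 + ... + 1
`cnt` takes the values: 0 → 1 → 2 → 3 → 4 → 5 → 6 → 7 → 8 → 9 → 10 → 11 → 12 → 13 → 14 → 15

Answer: 15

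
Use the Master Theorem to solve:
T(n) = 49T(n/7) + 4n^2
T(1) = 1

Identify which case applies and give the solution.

a=49, b=7, f(n)=4n^2. log_7(49) = 2. Since c=2 = 2, Case 2 applies: T(n) = Θ(n^log_b(a) · log n) = O(n^2 log n).

Answer: O(n^2 log n) - Case 2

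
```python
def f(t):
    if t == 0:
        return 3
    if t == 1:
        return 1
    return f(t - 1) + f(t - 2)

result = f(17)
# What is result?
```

Build up from base cases: f(0)=3, f(1)=1, f(2)=4, f(3)=5, f(4)=9, f(5)=14, f(6)=23, ..., f(17)=4558

Answer: 4558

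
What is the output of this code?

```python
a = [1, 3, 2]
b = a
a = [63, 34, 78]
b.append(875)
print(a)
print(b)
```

Key concept: rebinding vs mutation: a is rebound to a new list, b still points at the original.
Step by step:
`a = [1, 3, 2]` → a = [1, 3, 2]
`b = a` → b = [1, 3, 2] (same object as a)
`a = [63, 34, 78]` → a = [63, 34, 78]
`b.append(875)` → b = [1, 3, 2, 875]
`print(a)` → prints [63, 34, 78]
`print(b)` → prints [1, 3, 2, 875]

Answer:
[63, 34, 78]
[1, 3, 2, 875]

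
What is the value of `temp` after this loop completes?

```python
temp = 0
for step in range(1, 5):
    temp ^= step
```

XOR of 1 to 4
`temp` takes the values: 0 → 1 → 3 → 0 → 4

Answer: 4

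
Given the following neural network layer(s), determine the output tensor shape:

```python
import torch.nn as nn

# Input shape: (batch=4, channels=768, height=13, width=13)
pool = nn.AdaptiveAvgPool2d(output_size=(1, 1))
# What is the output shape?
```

Input: (4, 768, 13, 13) -> Output: (4, 768, 1, 1)

Answer: (4, 768, 1, 1)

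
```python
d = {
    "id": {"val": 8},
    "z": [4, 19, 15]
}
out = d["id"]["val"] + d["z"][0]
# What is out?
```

Trace:
`d = { ...` → d = {'id': {'val': 8}, 'z': [4, 19, 15]}
`out = d["id"]["val"] + d["z"][0]` → out = 12
So out = 12

Answer: 12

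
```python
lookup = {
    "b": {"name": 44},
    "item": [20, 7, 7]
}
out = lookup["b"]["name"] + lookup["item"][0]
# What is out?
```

Trace:
`lookup = { ...` → lookup = {'b': {'name': 44}, 'item': [20, 7, 7]}
`out = lookup["b"]["name"] + lookup["item"][0]` → out = 64
So out = 64

Answer: 64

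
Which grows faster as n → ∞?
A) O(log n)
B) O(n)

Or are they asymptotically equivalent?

O(log n) vs O(n): Higher order terms dominate.

Answer: B) O(n) grows faster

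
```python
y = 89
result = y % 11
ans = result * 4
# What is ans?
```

Trace:
`y = 89` → y = 89
`result = y % 11` → result = 1
`ans = result * 4` → ans = 4
So ans = 4

Answer: 4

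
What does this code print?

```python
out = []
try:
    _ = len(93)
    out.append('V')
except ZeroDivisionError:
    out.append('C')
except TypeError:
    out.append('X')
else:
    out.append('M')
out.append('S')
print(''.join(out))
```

Execution trace: 'X' (except TypeError) → 'S' (after the try/except). Output: XS

Answer: XS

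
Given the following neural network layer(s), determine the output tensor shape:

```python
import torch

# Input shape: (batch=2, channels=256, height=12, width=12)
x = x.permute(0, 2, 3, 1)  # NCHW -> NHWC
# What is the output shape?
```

Input: (2, 256, 12, 12) -> Output: (2, 12, 12, 256)

Answer: (2, 12, 12, 256)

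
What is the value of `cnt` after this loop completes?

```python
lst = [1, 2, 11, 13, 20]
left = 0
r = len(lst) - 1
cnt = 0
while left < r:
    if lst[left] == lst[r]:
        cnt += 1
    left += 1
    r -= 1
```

Count matching pairs from ends
`cnt` takes the values: 0

Answer: 0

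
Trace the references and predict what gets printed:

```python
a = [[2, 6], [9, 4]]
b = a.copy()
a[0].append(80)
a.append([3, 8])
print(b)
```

Key concept: shallow copy with nested lists.
Step by step:
`a = [[2, 6], [9, 4]]` → a = [[2, 6], [9, 4]]
`b = a.copy()` → b = [[2, 6], [9, 4]]
`a[0].append(80)` → a = [[2, 6, 80], [9, 4]]; b = [[2, 6, 80], [9, 4]]
`a.append([3, 8])` → a = [[2, 6, 80], [9, 4], [3, 8]]
`print(b)` → prints [[2, 6, 80], [9, 4]]

Answer: [[2, 6, 80], [9, 4]]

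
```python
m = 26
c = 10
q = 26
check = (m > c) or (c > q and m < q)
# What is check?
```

Trace:
`m = 26` → m = 26
`c = 10` → c = 10
`q = 26` → q = 26
`check = (m > c) or (c > q and m < q)` → check = True
So check = True

Answer: True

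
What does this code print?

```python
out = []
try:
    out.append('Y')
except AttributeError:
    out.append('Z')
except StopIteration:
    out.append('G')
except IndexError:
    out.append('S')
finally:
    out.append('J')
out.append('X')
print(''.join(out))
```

Execution trace: 'Y' (try body, no exception) → 'J' (finally) → 'X' (after the try/except). Output: YJX

Answer: YJX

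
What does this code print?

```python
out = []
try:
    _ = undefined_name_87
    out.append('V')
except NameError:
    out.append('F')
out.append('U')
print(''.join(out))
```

Execution trace: 'F' (except NameError) → 'U' (after the try/except). Output: FU

Answer: FU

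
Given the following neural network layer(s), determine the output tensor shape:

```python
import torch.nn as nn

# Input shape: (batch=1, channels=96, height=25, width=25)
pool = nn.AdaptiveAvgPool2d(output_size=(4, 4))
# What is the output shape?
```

Input: (1, 96, 25, 25) -> Output: (1, 96, 4, 4)

Answer: (1, 96, 4, 4)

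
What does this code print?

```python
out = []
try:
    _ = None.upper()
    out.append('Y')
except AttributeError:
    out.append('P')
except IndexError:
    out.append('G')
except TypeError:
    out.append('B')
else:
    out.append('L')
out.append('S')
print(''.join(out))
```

Execution trace: 'P' (except AttributeError) → 'S' (after the try/except). Output: PS

Answer: PS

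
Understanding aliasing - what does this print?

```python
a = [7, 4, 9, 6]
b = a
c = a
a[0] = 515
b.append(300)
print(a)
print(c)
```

Key concept: multiple aliases.
Step by step:
`a = [7, 4, 9, 6]` → a = [7, 4, 9, 6]
`b = a` → b = [7, 4, 9, 6] (same object as a)
`c = a` → c = [7, 4, 9, 6] (same object as a, b)
`a[0] = 515` → a = [515, 4, 9, 6] (same object as b, c); b = [515, 4, 9, 6] (same object as a, c); c = [515, 4, 9, 6] (same object as a, b)
`b.append(300)` → a = [515, 4, 9, 6, 300] (same object as b, c); b = [515, 4, 9, 6, 300] (same object as a, c); c = [515, 4, 9, 6, 300] (same object as a, b)
`print(a)` → prints [515, 4, 9, 6, 300]
`print(c)` → prints [515, 4, 9, 6, 300]

Answer:
[515, 4, 9, 6, 300]
[515, 4, 9, 6, 300]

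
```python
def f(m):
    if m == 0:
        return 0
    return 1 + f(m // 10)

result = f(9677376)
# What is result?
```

Count of digits of 9677376: 7

Answer: 7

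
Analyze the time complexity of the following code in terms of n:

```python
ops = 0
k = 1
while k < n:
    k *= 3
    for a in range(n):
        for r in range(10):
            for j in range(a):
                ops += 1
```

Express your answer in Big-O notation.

Each loop level contributes: log n × n × 1 × n. Multiplying the contributions gives O(n^2 log n).

Answer: O(n^2 log n)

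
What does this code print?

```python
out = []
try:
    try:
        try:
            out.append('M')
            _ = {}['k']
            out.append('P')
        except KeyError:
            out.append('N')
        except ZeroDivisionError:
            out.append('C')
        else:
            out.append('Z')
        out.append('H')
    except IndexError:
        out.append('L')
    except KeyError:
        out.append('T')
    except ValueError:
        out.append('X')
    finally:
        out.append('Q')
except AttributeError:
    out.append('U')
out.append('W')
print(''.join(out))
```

Execution trace: 'M' (inner try body) → 'N' (inner except KeyError) → 'H' (try body, no exception) → 'Q' (finally) → 'W' (after the try/except). Output: MNHQW

Answer: MNHQW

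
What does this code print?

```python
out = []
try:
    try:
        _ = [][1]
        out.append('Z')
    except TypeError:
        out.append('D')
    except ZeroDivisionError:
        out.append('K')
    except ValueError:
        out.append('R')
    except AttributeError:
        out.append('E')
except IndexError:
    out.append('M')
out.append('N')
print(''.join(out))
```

Execution trace: 'M' (outer except IndexError) → 'N' (after the try/except). Output: MN

Answer: MN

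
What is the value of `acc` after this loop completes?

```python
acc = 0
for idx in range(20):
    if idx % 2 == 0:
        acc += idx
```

Sum of even numbers 0 to 19
`acc` takes the values: 0 → 2 → 6 → 12 → 20 → 30 → 42 → 56 → 72 → 90

Answer: 90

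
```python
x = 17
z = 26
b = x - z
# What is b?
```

Trace:
`x = 17` → x = 17
`z = 26` → z = 26
`b = x - z` → b = -9
So b = -9

Answer: -9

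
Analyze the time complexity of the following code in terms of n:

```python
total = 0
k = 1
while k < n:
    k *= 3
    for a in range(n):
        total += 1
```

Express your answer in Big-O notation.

Each loop level contributes: log n × n. Multiplying the contributions gives O(n log n).

Answer: O(n log n)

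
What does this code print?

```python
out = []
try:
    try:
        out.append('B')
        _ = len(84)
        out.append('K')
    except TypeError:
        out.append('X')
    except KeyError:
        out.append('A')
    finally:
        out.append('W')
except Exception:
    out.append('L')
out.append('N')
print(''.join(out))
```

Execution trace: 'B' (inner try body) → 'X' (inner except TypeError) → 'W' (inner finally) → 'N' (after the try/except). Output: BXWN

Answer: BXWN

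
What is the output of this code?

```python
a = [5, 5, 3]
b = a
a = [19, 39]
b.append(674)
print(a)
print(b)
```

Key concept: rebinding vs mutation: a is rebound to a new list, b still points at the original.
Step by step:
`a = [5, 5, 3]` → a = [5, 5, 3]
`b = a` → b = [5, 5, 3] (same object as a)
`a = [19, 39]` → a = [19, 39]
`b.append(674)` → b = [5, 5, 3, 674]
`print(a)` → prints [19, 39]
`print(b)` → prints [5, 5, 3, 674]

Answer:
[19, 39]
[5, 5, 3, 674]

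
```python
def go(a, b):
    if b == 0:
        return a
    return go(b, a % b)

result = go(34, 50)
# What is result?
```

go(34, 50) -> go(50, 34) -> go(34, 16) -> go(16, 2) -> go(2, 0) -> 2

Answer: 2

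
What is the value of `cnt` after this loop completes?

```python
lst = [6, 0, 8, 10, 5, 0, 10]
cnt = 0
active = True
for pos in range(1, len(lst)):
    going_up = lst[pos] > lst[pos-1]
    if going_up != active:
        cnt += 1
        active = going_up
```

Count direction changes in [6, 0, 8, 10, 5, 0, 10]
`cnt` takes the values: 0 → 1 → 2 → 3 → 4

Answer: 4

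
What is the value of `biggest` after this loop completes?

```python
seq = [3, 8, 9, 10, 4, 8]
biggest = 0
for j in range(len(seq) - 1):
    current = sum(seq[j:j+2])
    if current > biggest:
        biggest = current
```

Max sum of 2-element window in [3, 8, 9, 10, 4, 8]
`biggest` takes the values: 0 → 11 → 17 → 19

Answer: 19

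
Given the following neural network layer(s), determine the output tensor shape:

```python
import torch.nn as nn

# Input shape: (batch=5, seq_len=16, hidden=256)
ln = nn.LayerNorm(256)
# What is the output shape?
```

Input: (5, 16, 256) -> Output: (5, 16, 256)

Answer: (5, 16, 256)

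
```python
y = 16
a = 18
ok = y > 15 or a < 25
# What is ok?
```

Trace:
`y = 16` → y = 16
`a = 18` → a = 18
`ok = y > 15 or a < 25` → ok = True
So ok = True

Answer: True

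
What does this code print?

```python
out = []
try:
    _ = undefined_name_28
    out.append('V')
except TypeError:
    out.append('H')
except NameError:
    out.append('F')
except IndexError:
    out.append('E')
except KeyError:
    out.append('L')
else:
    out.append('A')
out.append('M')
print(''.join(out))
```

Execution trace: 'F' (except NameError) → 'M' (after the try/except). Output: FM

Answer: FM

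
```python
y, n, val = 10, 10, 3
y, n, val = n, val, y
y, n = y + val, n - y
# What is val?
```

Trace:
`y, n, val = 10, 10, 3` → y = 10; n = 10; val = 3
`y, n, val = n, val, y` → y = 10; n = 3; val = 10
`y, n = y + val, n - y` → y = 20; n = -7
So val = 10

Answer: 10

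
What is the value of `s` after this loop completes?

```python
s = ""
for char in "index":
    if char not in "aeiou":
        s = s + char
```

Remove vowels from 'index'
`s` takes the values: "" → "n" → "nd" → "ndx"

Answer: "ndx"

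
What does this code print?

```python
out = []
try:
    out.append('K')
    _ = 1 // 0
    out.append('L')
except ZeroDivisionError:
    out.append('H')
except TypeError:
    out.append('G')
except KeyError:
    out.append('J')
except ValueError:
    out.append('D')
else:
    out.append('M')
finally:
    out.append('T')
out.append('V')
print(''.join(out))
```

Execution trace: 'K' (try body) → 'H' (except ZeroDivisionError) → 'T' (finally) → 'V' (after the try/except). Output: KHTV

Answer: KHTV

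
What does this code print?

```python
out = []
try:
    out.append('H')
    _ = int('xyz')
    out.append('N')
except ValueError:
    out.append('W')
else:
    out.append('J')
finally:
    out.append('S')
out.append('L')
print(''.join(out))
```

Execution trace: 'H' (try body) → 'W' (except ValueError) → 'S' (finally) → 'L' (after the try/except). Output: HWSL

Answer: HWSL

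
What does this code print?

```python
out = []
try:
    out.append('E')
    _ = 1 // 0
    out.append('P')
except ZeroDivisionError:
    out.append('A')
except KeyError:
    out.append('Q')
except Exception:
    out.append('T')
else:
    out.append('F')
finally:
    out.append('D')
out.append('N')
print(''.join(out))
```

Execution trace: 'E' (try body) → 'A' (except ZeroDivisionError) → 'D' (finally) → 'N' (after the try/except). Output: EADN

Answer: EADN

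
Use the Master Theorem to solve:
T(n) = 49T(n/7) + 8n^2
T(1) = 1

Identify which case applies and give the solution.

a=49, b=7, f(n)=8n^2. log_7(49) = 2. Since c=2 = 2, Case 2 applies: T(n) = Θ(n^log_b(a) · log n) = O(n^2 log n).

Answer: O(n^2 log n) - Case 2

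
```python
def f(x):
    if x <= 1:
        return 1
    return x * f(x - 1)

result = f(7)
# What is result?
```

f(7) = 7 * 6 * 5 * 4 * 3 * 2 * 1 = 5040

Answer: 5040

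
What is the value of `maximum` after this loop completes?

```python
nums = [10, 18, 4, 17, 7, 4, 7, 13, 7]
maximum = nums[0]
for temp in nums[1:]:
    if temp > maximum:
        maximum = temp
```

Maximum of [10, 18, 4, 17, 7, 4, 7, 13, 7]
`maximum` takes the values: 10 → 18

Answer: 18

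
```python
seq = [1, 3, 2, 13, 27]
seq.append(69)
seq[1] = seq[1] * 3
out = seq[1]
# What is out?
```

Trace:
`seq = [1, 3, 2, 13, 27]` → seq = [1, 3, 2, 13, 27]
`seq.append(69)` → seq = [1, 3, 2, 13, 27, 69]
`seq[1] = seq[1] * 3` → seq = [1, 9, 2, 13, 27, 69]
`out = seq[1]` → out = 9
So out = 9

Answer: 9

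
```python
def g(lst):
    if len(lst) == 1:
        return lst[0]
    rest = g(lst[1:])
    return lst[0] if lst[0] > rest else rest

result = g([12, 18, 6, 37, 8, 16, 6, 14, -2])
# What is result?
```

Recursive max over [12, 18, 6, 37, 8, 16, 6, 14, -2] = 37

Answer: 37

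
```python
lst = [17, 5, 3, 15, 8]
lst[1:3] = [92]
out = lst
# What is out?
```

Trace:
`lst = [17, 5, 3, 15, 8]` → lst = [17, 5, 3, 15, 8]
`lst[1:3] = [92]` → lst = [17, 92, 15, 8]
`out = lst` → out = [17, 92, 15, 8]
So out = [17, 92, 15, 8]

Answer: [17, 92, 15, 8]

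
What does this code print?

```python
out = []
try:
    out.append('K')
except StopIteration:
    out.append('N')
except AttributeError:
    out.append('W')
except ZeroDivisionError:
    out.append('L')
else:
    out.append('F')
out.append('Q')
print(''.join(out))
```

Execution trace: 'K' (try body, no exception) → 'F' (else) → 'Q' (after the try/except). Output: KFQ

Answer: KFQ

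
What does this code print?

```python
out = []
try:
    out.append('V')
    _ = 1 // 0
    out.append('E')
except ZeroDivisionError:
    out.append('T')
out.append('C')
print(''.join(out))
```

Execution trace: 'V' (try body) → 'T' (except ZeroDivisionError) → 'C' (after the try/except). Output: VTC

Answer: VTC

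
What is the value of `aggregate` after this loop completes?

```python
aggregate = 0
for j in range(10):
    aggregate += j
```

Sum of 0 to 9 = 45
`aggregate` takes the values: 0 → 1 → 3 → 6 → 10 → 15 → 21 → 28 → 36 → 45

Answer: 45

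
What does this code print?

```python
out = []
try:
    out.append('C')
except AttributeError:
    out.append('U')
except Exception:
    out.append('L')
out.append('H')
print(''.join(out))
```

Execution trace: 'C' (try body, no exception) → 'H' (after the try/except). Output: CH

Answer: CH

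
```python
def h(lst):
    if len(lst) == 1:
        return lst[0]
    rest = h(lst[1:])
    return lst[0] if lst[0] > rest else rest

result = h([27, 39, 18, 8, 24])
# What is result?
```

Recursive max over [27, 39, 18, 8, 24] = 39

Answer: 39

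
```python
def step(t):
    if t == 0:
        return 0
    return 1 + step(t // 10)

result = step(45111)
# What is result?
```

Count of digits of 45111: 5

Answer: 5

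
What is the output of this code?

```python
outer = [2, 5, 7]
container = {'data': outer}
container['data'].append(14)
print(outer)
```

Key concept: dict holds reference to list.
Step by step:
`outer = [2, 5, 7]` → outer = [2, 5, 7]
`container = {'data': outer}` → container = {'data': [2, 5, 7]}
`container['data'].append(14)` → outer = [2, 5, 7, 14]; container = {'data': [2, 5, 7, 14]}
`print(outer)` → prints [2, 5, 7, 14]

Answer: [2, 5, 7, 14]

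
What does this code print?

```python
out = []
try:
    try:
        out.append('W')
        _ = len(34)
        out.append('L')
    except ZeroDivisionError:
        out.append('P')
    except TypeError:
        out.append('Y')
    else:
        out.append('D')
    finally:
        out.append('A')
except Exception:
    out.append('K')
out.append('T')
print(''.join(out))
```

Execution trace: 'W' (inner try body) → 'Y' (inner except TypeError) → 'A' (inner finally) → 'T' (after the try/except). Output: WYAT

Answer: WYAT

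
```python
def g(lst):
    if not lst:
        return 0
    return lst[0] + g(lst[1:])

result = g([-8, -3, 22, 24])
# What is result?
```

(-8) + (-3) + 22 + 24 + 0 = 35

Answer: 35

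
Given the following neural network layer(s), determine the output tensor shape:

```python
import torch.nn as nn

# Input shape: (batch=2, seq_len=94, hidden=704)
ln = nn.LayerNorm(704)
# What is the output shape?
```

Input: (2, 94, 704) -> Output: (2, 94, 704)

Answer: (2, 94, 704)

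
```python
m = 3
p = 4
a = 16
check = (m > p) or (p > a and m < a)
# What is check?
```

Trace:
`m = 3` → m = 3
`p = 4` → p = 4
`a = 16` → a = 16
`check = (m > p) or (p > a and m < a)` → check = False
So check = False

Answer: False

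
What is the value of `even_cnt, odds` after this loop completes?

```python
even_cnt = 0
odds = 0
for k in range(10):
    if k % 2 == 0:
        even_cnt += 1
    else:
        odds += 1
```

Count evens and odds in range(10)
`even_cnt, odds` takes the values: (0, 0) → (1, 0) → (1, 1) → (2, 1) → (2, 2) → (3, 2) → (3, 3) → (4, 3) → (4, 4) → (5, 4) → (5, 5)

Answer: 5, 5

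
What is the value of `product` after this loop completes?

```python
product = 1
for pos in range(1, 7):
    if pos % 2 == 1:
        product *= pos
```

Product of odd numbers 1 to 6
`product` takes the values: 1 → 3 → 15

Answer: 15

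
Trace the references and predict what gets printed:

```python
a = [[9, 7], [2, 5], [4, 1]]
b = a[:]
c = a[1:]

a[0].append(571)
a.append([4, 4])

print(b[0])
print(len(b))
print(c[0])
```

Key concept: slice with nested mutation.
Step by step:
`a = [[9, 7], [2, 5], [4, 1]]` → a = [[9, 7], [2, 5], [4, 1]]
`b = a[:]` → b = [[9, 7], [2, 5], [4, 1]]
`c = a[1:]` → c = [[2, 5], [4, 1]]
`a[0].append(571)` → a = [[9, 7, 571], [2, 5], [4, 1]]; b = [[9, 7, 571], [2, 5], [4, 1]]
`a.append([4, 4])` → a = [[9, 7, 571], [2, 5], [4, 1], [4, 4]]
`print(b[0])` → prints [9, 7, 571]
`print(len(b))` → prints 3
`print(c[0])` → prints [2, 5]

Answer:
[9, 7, 571]
3
[2, 5]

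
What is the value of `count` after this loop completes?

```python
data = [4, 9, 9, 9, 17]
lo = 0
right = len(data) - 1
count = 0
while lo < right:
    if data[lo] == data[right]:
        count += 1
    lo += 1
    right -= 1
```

Count matching pairs from ends
`count` takes the values: 0 → 1

Answer: 1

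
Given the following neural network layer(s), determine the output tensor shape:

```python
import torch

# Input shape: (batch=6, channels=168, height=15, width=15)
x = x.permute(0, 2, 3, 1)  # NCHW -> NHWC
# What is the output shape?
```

Input: (6, 168, 15, 15) -> Output: (6, 15, 15, 168)

Answer: (6, 15, 15, 168)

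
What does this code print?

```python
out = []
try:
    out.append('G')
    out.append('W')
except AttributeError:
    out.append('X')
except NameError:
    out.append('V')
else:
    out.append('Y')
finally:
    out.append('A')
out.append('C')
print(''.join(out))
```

Execution trace: 'G' (try body) → 'W' (try body, no exception) → 'Y' (else) → 'A' (finally) → 'C' (after the try/except). Output: GWYAC

Answer: GWYAC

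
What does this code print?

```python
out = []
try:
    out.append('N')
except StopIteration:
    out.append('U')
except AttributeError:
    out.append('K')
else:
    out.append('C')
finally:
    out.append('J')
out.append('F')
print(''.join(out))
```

Execution trace: 'N' (try body, no exception) → 'C' (else) → 'J' (finally) → 'F' (after the try/except). Output: NCJF

Answer: NCJF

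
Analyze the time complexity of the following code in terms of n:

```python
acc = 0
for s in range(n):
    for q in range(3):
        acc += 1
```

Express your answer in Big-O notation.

Each loop level contributes: n × 1. Multiplying the contributions gives O(n).

Answer: O(n)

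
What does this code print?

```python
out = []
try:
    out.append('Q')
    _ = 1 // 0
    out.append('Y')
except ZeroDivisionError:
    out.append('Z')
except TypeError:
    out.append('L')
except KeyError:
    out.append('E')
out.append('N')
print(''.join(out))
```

Execution trace: 'Q' (try body) → 'Z' (except ZeroDivisionError) → 'N' (after the try/except). Output: QZN

Answer: QZN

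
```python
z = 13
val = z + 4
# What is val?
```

Trace:
`z = 13` → z = 13
`val = z + 4` → val = 17
So val = 17

Answer: 17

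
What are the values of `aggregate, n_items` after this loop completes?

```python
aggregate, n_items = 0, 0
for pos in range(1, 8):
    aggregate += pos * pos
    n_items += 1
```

Sum of squares and count
`aggregate, n_items` takes the values: (0, 0) → (1, 0) → (1, 1) → (5, 1) → (5, 2) → (14, 2) → (14, 3) → (30, 3) → (30, 4) → (55, 4) → (55, 5) → (91, 5) → (91, 6) → (140, 6) → (140, 7)

Answer: 140, 7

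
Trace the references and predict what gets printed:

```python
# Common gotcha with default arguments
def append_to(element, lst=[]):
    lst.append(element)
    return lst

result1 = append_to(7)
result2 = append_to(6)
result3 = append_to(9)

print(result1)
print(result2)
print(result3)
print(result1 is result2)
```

Key concept: mutable default argument gotcha.
Step by step:
`result1 = append_to(7)` → result1 = [7]
`result2 = append_to(6)` → result1 = [7, 6] (same object as result2); result2 = [7, 6] (same object as result1)
`result3 = append_to(9)` → result1 = [7, 6, 9] (same object as result2, result3); result2 = [7, 6, 9] (same object as result1, result3); result3 = [7, 6, 9] (same object as result1, result2)
`print(result1)` → prints [7, 6, 9]
`print(result2)` → prints [7, 6, 9]
`print(result3)` → prints [7, 6, 9]
`print(result1 is result2)` → prints True

Answer:
[7, 6, 9]
[7, 6, 9]
[7, 6, 9]
True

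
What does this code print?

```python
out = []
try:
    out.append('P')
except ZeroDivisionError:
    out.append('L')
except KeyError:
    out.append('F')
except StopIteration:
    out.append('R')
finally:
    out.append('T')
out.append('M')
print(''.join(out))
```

Execution trace: 'P' (try body, no exception) → 'T' (finally) → 'M' (after the try/except). Output: PTM

Answer: PTM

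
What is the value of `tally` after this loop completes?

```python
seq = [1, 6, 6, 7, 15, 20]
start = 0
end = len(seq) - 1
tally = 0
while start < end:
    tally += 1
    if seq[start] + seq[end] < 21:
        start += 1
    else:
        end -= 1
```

Steps to find pair summing to 21
`tally` takes the values: 0 → 1 → 2 → 3 → 4 → 5

Answer: 5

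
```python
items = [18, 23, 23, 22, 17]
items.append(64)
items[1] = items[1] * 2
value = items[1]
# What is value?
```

Trace:
`items = [18, 23, 23, 22, 17]` → items = [18, 23, 23, 22, 17]
`items.append(64)` → items = [18, 23, 23, 22, 17, 64]
`items[1] = items[1] * 2` → items = [18, 46, 23, 22, 17, 64]
`value = items[1]` → value = 46
So value = 46

Answer: 46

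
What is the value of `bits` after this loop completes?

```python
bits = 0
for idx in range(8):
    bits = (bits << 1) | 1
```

Build 8 consecutive 1-bits: 0b11111111
`bits` takes the values: 0 → 1 → 3 → 7 → 15 → 31 → 63 → 127 → 255

Answer: 255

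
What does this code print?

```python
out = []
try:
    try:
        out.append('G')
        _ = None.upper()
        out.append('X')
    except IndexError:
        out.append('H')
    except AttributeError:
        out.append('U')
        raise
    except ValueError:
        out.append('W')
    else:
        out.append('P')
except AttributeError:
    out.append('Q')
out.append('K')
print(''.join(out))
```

Execution trace: 'G' (try body) → 'U' (except AttributeError) → 'Q' (outer except AttributeError) → 'K' (after the try/except). Output: GUQK

Answer: GUQK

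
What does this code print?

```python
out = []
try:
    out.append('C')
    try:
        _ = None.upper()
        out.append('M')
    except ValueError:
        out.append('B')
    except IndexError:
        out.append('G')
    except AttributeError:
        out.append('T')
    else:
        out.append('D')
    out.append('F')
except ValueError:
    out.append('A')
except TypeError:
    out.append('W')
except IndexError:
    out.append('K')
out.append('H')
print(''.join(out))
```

Execution trace: 'C' (try body) → 'T' (inner except AttributeError) → 'F' (try body, no exception) → 'H' (after the try/except). Output: CTFH

Answer: CTFH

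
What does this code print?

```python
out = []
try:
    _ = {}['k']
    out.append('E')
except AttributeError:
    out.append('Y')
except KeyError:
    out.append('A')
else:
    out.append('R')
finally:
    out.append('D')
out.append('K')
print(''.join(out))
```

Execution trace: 'A' (except KeyError) → 'D' (finally) → 'K' (after the try/except). Output: ADK

Answer: ADK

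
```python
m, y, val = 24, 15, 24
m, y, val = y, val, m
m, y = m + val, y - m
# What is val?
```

Trace:
`m, y, val = 24, 15, 24` → m = 24; y = 15; val = 24
`m, y, val = y, val, m` → m = 15; y = 24; val = 24
`m, y = m + val, y - m` → m = 39; y = 9
So val = 24

Answer: 24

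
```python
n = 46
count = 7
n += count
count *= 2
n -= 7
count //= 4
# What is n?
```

Trace:
`n = 46` → n = 46
`count = 7` → count = 7
`n += count` → n = 53
`count *= 2` → count = 14
`n -= 7` → n = 46
`count //= 4` → count = 3
So n = 46

Answer: 46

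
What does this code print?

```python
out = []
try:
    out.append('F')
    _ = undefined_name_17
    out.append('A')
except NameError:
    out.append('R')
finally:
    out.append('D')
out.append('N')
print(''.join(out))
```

Execution trace: 'F' (try body) → 'R' (except NameError) → 'D' (finally) → 'N' (after the try/except). Output: FRDN

Answer: FRDN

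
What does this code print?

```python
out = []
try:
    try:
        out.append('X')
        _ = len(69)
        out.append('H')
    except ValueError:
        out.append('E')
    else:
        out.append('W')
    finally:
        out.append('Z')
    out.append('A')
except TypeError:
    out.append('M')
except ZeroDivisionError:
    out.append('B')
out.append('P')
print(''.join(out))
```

Execution trace: 'X' (inner try body) → 'Z' (inner finally) → 'M' (except TypeError) → 'P' (after the try/except). Output: XZMP

Answer: XZMP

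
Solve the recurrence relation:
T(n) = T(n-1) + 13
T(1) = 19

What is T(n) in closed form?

Unrolling: T(n) = T(1) + 13·(n-1) = 19 + 13(n-1) = 13n + 6.

Answer: T(n) = 13n + 6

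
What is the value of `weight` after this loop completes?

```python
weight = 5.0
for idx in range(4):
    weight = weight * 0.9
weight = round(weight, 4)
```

Exponential decay: 5.0 * 0.9^4
`weight` takes the values: 5.0 → 4.5 → 4.05 → 3.645 → 3.2805

Answer: 3.2805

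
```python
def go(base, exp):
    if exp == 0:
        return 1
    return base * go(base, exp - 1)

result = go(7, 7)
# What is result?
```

go(7, 7) = 7 * 7 * 7 * 7 * 7 * 7 * 7 = 823543

Answer: 823543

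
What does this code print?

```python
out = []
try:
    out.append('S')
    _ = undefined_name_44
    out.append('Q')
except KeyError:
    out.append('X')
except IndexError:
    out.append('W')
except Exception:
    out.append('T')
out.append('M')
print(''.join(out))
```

Execution trace: 'S' (try body) → 'T' (except Exception) → 'M' (after the try/except). Output: STM

Answer: STM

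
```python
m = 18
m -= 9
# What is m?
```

Trace:
`m = 18` → m = 18
`m -= 9` → m = 9
So m = 9

Answer: 9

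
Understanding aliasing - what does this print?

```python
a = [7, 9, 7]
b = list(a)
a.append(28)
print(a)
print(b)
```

Key concept: list() constructor creates copy.
Step by step:
`a = [7, 9, 7]` → a = [7, 9, 7]
`b = list(a)` → b = [7, 9, 7]
`a.append(28)` → a = [7, 9, 7, 28]
`print(a)` → prints [7, 9, 7, 28]
`print(b)` → prints [7, 9, 7]

Answer:
[7, 9, 7, 28]
[7, 9, 7]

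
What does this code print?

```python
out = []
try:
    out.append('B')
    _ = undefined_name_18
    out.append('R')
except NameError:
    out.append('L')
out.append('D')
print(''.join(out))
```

Execution trace: 'B' (try body) → 'L' (except NameError) → 'D' (after the try/except). Output: BLD

Answer: BLD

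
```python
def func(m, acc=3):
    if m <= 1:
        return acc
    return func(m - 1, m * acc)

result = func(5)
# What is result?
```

Accumulator trace (n, acc): (5, 3) -> (4, 15) -> (3, 60) -> (2, 180) -> (1, 360) -> return 360

Answer: 360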